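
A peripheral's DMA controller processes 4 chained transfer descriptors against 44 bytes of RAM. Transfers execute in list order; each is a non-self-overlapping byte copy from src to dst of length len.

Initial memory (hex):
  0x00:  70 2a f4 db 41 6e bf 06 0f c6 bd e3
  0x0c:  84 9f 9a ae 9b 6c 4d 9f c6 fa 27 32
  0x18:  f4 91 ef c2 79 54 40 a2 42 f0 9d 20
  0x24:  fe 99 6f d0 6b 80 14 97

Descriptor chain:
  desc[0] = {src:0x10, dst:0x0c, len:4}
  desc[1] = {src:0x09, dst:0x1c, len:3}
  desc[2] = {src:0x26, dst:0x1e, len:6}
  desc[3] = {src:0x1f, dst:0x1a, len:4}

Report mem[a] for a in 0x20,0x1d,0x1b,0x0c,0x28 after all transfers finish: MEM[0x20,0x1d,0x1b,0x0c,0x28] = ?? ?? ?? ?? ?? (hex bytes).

MEM[0x20,0x1d,0x1b,0x0c,0x28] = 6b 14 6b 9b 6b

#0 dst[0x0c+4] := {0x9b,0x6c,0x4d,0x9f}
#1 dst[0x1c+3] := {0xc6,0xbd,0xe3}
#2 dst[0x1e+6] := {0x6f,0xd0,0x6b,0x80,0x14,0x97}
#3 dst[0x1a+4] := {0xd0,0x6b,0x80,0x14}
query mem[0x20]=0x6b, mem[0x1d]=0x14, mem[0x1b]=0x6b, mem[0x0c]=0x9b, mem[0x28]=0x6b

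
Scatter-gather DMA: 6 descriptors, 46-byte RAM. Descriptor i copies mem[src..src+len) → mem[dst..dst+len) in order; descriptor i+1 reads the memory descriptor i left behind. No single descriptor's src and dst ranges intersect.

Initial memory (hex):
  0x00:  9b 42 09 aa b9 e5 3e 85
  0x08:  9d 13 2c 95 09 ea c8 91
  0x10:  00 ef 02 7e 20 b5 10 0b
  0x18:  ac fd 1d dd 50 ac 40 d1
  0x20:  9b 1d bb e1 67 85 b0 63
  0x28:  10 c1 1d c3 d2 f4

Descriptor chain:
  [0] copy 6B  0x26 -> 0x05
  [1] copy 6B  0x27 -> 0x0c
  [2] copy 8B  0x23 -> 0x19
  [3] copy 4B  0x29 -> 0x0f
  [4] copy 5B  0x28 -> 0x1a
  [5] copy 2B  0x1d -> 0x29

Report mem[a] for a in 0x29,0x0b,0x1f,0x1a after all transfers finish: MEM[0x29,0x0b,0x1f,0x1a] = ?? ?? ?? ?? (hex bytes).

MEM[0x29,0x0b,0x1f,0x1a] = c3 95 c1 10

[0] 0x26->0x05 len=6 : b0 63 10 c1 1d c3
[1] 0x27->0x0c len=6 : 63 10 c1 1d c3 d2
[2] 0x23->0x19 len=8 : e1 67 85 b0 63 10 c1 1d
[3] 0x29->0x0f len=4 : c1 1d c3 d2
[4] 0x28->0x1a len=5 : 10 c1 1d c3 d2
[5] 0x1d->0x29 len=2 : c3 d2
query mem[0x29]=0xc3, mem[0x0b]=0x95, mem[0x1f]=0xc1, mem[0x1a]=0x10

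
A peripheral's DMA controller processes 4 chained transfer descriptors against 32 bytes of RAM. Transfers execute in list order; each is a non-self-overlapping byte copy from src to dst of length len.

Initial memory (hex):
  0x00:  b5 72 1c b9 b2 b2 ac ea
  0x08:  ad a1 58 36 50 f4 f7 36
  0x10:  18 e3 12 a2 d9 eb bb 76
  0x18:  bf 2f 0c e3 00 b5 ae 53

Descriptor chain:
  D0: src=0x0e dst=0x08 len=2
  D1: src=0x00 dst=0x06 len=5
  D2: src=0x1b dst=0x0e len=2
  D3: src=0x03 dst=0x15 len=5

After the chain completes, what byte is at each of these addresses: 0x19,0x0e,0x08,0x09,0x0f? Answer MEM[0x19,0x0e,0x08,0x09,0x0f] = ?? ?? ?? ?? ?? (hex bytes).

#0 dst[0x08+2] := {0xf7,0x36}
#1 dst[0x06+5] := {0xb5,0x72,0x1c,0xb9,0xb2}
#2 dst[0x0e+2] := {0xe3,0x00}
#3 dst[0x15+5] := {0xb9,0xb2,0xb2,0xb5,0x72}
query mem[0x19]=0x72, mem[0x0e]=0xe3, mem[0x08]=0x1c, mem[0x09]=0xb9, mem[0x0f]=0x00

MEM[0x19,0x0e,0x08,0x09,0x0f] = 72 e3 1c b9 00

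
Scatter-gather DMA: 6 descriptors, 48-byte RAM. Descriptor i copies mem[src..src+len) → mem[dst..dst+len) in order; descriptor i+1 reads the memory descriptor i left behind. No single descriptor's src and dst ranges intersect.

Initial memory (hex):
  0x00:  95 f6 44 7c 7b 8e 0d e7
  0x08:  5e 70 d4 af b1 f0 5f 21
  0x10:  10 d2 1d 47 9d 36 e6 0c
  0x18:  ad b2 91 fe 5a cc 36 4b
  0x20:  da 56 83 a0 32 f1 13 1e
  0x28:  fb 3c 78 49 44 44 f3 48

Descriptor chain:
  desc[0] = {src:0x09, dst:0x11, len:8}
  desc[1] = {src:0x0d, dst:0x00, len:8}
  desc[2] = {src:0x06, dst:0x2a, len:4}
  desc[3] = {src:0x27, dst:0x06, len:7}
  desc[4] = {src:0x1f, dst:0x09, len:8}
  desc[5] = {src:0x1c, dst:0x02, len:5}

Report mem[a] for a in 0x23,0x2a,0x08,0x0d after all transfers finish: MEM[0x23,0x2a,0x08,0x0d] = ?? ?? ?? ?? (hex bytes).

MEM[0x23,0x2a,0x08,0x0d] = a0 af 3c a0

[0] 0x09->0x11 len=8 : 70 d4 af b1 f0 5f 21 10
[1] 0x0d->0x00 len=8 : f0 5f 21 10 70 d4 af b1
[2] 0x06->0x2a len=4 : af b1 5e 70
[3] 0x27->0x06 len=7 : 1e fb 3c af b1 5e 70
[4] 0x1f->0x09 len=8 : 4b da 56 83 a0 32 f1 13
[5] 0x1c->0x02 len=5 : 5a cc 36 4b da
query mem[0x23]=0xa0, mem[0x2a]=0xaf, mem[0x08]=0x3c, mem[0x0d]=0xa0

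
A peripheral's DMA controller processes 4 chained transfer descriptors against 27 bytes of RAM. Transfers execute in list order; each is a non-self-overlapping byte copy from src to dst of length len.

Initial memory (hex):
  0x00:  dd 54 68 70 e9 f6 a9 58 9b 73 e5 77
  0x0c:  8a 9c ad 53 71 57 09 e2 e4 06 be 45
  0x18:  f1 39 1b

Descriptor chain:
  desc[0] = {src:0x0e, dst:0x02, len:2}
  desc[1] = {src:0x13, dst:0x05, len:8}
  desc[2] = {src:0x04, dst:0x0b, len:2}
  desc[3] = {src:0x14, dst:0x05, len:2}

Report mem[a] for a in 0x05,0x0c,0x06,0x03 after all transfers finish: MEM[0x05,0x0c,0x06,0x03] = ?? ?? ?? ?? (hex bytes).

  after D0: wrote 2B at 0x02 = ad53
  after D1: wrote 8B at 0x05 = e2e406be45f1391b
  after D2: wrote 2B at 0x0b = e9e2
  after D3: wrote 2B at 0x05 = e406
query mem[0x05]=0xe4, mem[0x0c]=0xe2, mem[0x06]=0x06, mem[0x03]=0x53

MEM[0x05,0x0c,0x06,0x03] = e4 e2 06 53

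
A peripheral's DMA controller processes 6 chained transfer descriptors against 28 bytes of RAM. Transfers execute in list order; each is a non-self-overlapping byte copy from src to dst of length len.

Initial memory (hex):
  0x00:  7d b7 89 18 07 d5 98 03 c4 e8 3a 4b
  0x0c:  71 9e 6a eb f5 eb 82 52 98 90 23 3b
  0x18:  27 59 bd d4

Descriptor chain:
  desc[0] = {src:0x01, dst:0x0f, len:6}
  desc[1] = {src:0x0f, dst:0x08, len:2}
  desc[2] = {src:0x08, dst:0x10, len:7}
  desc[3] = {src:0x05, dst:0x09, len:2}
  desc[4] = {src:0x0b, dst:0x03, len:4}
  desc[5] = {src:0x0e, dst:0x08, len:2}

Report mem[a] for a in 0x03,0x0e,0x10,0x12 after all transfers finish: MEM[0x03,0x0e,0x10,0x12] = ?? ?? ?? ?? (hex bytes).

D0: mem[0x0f..0x14] <- [b7 89 18 07 d5 98]
D1: mem[0x08..0x09] <- [b7 89]
D2: mem[0x10..0x16] <- [b7 89 3a 4b 71 9e 6a]
D3: mem[0x09..0x0a] <- [d5 98]
D4: mem[0x03..0x06] <- [4b 71 9e 6a]
D5: mem[0x08..0x09] <- [6a b7]
query mem[0x03]=0x4b, mem[0x0e]=0x6a, mem[0x10]=0xb7, mem[0x12]=0x3a

MEM[0x03,0x0e,0x10,0x12] = 4b 6a b7 3a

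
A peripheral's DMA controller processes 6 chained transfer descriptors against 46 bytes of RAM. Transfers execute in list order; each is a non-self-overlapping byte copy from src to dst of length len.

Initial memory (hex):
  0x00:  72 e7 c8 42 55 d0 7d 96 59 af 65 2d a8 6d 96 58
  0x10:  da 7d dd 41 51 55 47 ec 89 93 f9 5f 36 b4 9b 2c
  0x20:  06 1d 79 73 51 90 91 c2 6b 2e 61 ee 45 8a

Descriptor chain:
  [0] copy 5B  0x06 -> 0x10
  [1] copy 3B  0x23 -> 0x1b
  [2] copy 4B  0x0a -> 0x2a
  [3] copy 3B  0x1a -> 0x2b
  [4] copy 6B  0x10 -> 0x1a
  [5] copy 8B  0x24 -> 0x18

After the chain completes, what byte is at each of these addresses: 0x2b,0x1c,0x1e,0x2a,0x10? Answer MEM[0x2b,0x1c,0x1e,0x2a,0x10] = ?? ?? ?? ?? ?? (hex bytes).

D0: mem[0x10..0x14] <- [7d 96 59 af 65]
D1: mem[0x1b..0x1d] <- [73 51 90]
D2: mem[0x2a..0x2d] <- [65 2d a8 6d]
D3: mem[0x2b..0x2d] <- [f9 73 51]
D4: mem[0x1a..0x1f] <- [7d 96 59 af 65 55]
D5: mem[0x18..0x1f] <- [51 90 91 c2 6b 2e 65 f9]
query mem[0x2b]=0xf9, mem[0x1c]=0x6b, mem[0x1e]=0x65, mem[0x2a]=0x65, mem[0x10]=0x7d

MEM[0x2b,0x1c,0x1e,0x2a,0x10] = f9 6b 65 65 7d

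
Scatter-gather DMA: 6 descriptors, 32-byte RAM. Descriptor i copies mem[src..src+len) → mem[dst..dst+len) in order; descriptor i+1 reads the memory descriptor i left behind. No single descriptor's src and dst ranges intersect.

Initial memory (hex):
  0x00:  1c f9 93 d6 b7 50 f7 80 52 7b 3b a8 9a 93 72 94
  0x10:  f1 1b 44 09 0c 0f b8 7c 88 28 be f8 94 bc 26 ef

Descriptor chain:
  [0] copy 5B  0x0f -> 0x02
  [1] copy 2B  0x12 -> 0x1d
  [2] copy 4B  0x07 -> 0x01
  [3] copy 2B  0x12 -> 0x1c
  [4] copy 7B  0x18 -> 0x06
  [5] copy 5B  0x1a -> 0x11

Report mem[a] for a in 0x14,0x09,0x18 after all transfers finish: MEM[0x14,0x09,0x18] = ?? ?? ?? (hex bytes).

MEM[0x14,0x09,0x18] = 09 f8 88

#0 dst[0x02+5] := {0x94,0xf1,0x1b,0x44,0x09}
#1 dst[0x1d+2] := {0x44,0x09}
#2 dst[0x01+4] := {0x80,0x52,0x7b,0x3b}
#3 dst[0x1c+2] := {0x44,0x09}
#4 dst[0x06+7] := {0x88,0x28,0xbe,0xf8,0x44,0x09,0x09}
#5 dst[0x11+5] := {0xbe,0xf8,0x44,0x09,0x09}
query mem[0x14]=0x09, mem[0x09]=0xf8, mem[0x18]=0x88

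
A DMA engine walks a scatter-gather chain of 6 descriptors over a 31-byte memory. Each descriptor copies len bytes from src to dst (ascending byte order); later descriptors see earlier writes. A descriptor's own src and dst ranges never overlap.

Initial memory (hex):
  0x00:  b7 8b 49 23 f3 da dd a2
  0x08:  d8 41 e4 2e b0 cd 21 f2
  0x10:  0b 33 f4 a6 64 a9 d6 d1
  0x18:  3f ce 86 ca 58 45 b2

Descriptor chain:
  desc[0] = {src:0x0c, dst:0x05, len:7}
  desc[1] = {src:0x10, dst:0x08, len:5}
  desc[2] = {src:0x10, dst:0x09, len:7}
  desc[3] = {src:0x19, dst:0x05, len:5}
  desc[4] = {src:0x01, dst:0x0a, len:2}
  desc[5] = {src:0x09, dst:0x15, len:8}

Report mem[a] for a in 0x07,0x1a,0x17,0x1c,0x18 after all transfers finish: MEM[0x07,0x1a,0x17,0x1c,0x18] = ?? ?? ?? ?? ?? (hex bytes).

MEM[0x07,0x1a,0x17,0x1c,0x18] = ca a9 49 0b a6

#0 dst[0x05+7] := {0xb0,0xcd,0x21,0xf2,0x0b,0x33,0xf4}
#1 dst[0x08+5] := {0x0b,0x33,0xf4,0xa6,0x64}
#2 dst[0x09+7] := {0x0b,0x33,0xf4,0xa6,0x64,0xa9,0xd6}
#3 dst[0x05+5] := {0xce,0x86,0xca,0x58,0x45}
#4 dst[0x0a+2] := {0x8b,0x49}
#5 dst[0x15+8] := {0x45,0x8b,0x49,0xa6,0x64,0xa9,0xd6,0x0b}
query mem[0x07]=0xca, mem[0x1a]=0xa9, mem[0x17]=0x49, mem[0x1c]=0x0b, mem[0x18]=0xa6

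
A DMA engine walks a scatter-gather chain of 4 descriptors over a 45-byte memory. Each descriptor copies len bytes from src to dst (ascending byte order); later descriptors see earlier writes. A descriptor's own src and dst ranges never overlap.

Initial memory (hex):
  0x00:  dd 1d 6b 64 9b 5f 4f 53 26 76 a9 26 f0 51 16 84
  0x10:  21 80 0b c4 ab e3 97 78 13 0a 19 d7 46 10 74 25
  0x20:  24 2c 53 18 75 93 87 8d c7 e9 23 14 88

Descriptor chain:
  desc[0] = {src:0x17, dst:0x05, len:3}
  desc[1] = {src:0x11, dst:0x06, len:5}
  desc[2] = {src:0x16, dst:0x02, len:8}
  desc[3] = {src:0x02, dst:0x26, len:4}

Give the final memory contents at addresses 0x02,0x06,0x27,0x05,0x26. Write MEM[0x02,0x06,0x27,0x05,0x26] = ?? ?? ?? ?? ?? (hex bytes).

D0: mem[0x05..0x07] <- [78 13 0a]
D1: mem[0x06..0x0a] <- [80 0b c4 ab e3]
D2: mem[0x02..0x09] <- [97 78 13 0a 19 d7 46 10]
D3: mem[0x26..0x29] <- [97 78 13 0a]
query mem[0x02]=0x97, mem[0x06]=0x19, mem[0x27]=0x78, mem[0x05]=0x0a, mem[0x26]=0x97

MEM[0x02,0x06,0x27,0x05,0x26] = 97 19 78 0a 97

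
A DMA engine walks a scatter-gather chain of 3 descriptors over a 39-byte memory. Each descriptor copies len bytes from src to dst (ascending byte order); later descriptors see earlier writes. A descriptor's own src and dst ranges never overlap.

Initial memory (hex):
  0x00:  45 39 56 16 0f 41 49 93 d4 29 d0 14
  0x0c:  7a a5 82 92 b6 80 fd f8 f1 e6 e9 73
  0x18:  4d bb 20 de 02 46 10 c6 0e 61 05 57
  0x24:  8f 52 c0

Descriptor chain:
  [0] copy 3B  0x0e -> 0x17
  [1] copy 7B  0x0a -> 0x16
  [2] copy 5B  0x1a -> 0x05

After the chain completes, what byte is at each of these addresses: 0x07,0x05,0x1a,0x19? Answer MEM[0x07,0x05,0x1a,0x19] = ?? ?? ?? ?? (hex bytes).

MEM[0x07,0x05,0x1a,0x19] = b6 82 82 a5

  after D0: wrote 3B at 0x17 = 8292b6
  after D1: wrote 7B at 0x16 = d0147aa58292b6
  after D2: wrote 5B at 0x05 = 8292b64610
query mem[0x07]=0xb6, mem[0x05]=0x82, mem[0x1a]=0x82, mem[0x19]=0xa5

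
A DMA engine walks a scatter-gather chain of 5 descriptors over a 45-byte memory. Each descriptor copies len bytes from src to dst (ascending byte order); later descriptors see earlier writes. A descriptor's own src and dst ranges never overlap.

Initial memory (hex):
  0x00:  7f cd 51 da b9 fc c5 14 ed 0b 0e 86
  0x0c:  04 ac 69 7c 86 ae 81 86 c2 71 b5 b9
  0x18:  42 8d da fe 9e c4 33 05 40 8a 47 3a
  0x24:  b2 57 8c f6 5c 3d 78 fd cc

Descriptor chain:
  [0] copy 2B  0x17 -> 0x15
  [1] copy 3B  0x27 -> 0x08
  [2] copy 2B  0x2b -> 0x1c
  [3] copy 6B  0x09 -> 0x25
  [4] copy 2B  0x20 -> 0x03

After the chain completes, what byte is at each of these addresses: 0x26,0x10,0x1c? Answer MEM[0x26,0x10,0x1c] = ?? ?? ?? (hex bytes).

MEM[0x26,0x10,0x1c] = 3d 86 fd

[0] 0x17->0x15 len=2 : b9 42
[1] 0x27->0x08 len=3 : f6 5c 3d
[2] 0x2b->0x1c len=2 : fd cc
[3] 0x09->0x25 len=6 : 5c 3d 86 04 ac 69
[4] 0x20->0x03 len=2 : 40 8a
query mem[0x26]=0x3d, mem[0x10]=0x86, mem[0x1c]=0xfd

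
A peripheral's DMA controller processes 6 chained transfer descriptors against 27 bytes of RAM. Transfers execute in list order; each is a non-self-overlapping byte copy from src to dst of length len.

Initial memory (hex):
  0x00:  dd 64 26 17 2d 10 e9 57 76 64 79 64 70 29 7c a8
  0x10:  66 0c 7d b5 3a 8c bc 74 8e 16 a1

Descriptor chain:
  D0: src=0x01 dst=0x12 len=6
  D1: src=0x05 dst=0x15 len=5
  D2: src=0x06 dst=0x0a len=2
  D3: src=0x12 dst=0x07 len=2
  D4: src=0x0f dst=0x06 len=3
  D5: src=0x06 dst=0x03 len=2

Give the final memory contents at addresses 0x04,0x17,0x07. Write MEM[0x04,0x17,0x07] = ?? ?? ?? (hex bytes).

#0 dst[0x12+6] := {0x64,0x26,0x17,0x2d,0x10,0xe9}
#1 dst[0x15+5] := {0x10,0xe9,0x57,0x76,0x64}
#2 dst[0x0a+2] := {0xe9,0x57}
#3 dst[0x07+2] := {0x64,0x26}
#4 dst[0x06+3] := {0xa8,0x66,0x0c}
#5 dst[0x03+2] := {0xa8,0x66}
query mem[0x04]=0x66, mem[0x17]=0x57, mem[0x07]=0x66

MEM[0x04,0x17,0x07] = 66 57 66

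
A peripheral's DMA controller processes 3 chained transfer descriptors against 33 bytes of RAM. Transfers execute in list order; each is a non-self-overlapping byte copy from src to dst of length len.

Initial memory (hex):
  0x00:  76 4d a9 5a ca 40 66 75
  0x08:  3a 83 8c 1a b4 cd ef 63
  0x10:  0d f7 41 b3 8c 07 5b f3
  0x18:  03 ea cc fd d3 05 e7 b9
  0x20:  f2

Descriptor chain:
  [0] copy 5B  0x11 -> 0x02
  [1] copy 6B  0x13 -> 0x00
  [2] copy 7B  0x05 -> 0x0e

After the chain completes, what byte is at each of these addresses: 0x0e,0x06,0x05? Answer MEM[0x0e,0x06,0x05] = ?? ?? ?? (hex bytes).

#0 dst[0x02+5] := {0xf7,0x41,0xb3,0x8c,0x07}
#1 dst[0x00+6] := {0xb3,0x8c,0x07,0x5b,0xf3,0x03}
#2 dst[0x0e+7] := {0x03,0x07,0x75,0x3a,0x83,0x8c,0x1a}
query mem[0x0e]=0x03, mem[0x06]=0x07, mem[0x05]=0x03

MEM[0x0e,0x06,0x05] = 03 07 03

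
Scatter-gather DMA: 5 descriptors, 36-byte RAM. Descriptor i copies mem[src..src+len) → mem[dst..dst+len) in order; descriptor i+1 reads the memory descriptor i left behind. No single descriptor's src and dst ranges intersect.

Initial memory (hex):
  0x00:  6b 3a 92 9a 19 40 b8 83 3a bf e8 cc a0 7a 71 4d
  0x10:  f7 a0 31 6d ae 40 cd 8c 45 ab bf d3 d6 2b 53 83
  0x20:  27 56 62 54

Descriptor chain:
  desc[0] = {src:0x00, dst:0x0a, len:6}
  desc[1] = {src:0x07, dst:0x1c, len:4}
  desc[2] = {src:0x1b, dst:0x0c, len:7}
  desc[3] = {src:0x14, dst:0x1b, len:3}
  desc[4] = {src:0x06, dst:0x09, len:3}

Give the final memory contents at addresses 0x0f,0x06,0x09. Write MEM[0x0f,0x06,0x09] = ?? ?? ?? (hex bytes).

MEM[0x0f,0x06,0x09] = bf b8 b8

  after D0: wrote 6B at 0x0a = 6b3a929a1940
  after D1: wrote 4B at 0x1c = 833abf6b
  after D2: wrote 7B at 0x0c = d3833abf6b2756
  after D3: wrote 3B at 0x1b = ae40cd
  after D4: wrote 3B at 0x09 = b8833a
query mem[0x0f]=0xbf, mem[0x06]=0xb8, mem[0x09]=0xb8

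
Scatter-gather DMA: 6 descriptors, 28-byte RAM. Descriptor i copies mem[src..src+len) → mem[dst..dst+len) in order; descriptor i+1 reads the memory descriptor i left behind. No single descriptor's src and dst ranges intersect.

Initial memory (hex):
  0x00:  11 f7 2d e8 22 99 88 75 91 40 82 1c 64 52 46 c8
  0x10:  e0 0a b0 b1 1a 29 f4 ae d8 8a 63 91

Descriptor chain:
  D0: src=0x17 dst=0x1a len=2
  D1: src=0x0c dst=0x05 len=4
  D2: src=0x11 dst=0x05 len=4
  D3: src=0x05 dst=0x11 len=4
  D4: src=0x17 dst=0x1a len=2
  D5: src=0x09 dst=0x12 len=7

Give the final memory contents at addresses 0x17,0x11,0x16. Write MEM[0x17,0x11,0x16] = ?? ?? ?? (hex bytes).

#0 dst[0x1a+2] := {0xae,0xd8}
#1 dst[0x05+4] := {0x64,0x52,0x46,0xc8}
#2 dst[0x05+4] := {0x0a,0xb0,0xb1,0x1a}
#3 dst[0x11+4] := {0x0a,0xb0,0xb1,0x1a}
#4 dst[0x1a+2] := {0xae,0xd8}
#5 dst[0x12+7] := {0x40,0x82,0x1c,0x64,0x52,0x46,0xc8}
query mem[0x17]=0x46, mem[0x11]=0x0a, mem[0x16]=0x52

MEM[0x17,0x11,0x16] = 46 0a 52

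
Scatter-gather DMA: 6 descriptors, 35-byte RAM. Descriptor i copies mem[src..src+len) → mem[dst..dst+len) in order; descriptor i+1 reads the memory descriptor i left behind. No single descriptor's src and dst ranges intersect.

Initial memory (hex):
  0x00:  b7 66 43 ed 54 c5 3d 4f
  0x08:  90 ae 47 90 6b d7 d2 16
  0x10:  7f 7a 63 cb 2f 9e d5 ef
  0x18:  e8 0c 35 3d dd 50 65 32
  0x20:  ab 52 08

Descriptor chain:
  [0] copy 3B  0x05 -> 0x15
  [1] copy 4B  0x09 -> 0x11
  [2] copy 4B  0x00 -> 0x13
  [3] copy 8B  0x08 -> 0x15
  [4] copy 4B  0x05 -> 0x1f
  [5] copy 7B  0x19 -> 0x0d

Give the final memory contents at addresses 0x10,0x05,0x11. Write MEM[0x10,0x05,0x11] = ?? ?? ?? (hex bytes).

MEM[0x10,0x05,0x11] = 16 c5 50

#0 dst[0x15+3] := {0xc5,0x3d,0x4f}
#1 dst[0x11+4] := {0xae,0x47,0x90,0x6b}
#2 dst[0x13+4] := {0xb7,0x66,0x43,0xed}
#3 dst[0x15+8] := {0x90,0xae,0x47,0x90,0x6b,0xd7,0xd2,0x16}
#4 dst[0x1f+4] := {0xc5,0x3d,0x4f,0x90}
#5 dst[0x0d+7] := {0x6b,0xd7,0xd2,0x16,0x50,0x65,0xc5}
query mem[0x10]=0x16, mem[0x05]=0xc5, mem[0x11]=0x50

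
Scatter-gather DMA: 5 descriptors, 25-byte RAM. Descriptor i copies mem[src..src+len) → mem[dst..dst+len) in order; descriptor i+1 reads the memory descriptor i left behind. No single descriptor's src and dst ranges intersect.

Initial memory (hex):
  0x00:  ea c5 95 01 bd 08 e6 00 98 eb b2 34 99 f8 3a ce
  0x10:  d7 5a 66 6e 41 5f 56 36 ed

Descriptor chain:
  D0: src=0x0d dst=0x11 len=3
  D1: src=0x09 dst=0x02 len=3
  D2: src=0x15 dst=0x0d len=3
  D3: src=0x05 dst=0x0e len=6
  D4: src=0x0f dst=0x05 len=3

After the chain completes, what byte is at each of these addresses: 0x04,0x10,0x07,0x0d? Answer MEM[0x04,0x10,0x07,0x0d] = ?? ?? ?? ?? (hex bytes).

MEM[0x04,0x10,0x07,0x0d] = 34 00 98 5f

[0] 0x0d->0x11 len=3 : f8 3a ce
[1] 0x09->0x02 len=3 : eb b2 34
[2] 0x15->0x0d len=3 : 5f 56 36
[3] 0x05->0x0e len=6 : 08 e6 00 98 eb b2
[4] 0x0f->0x05 len=3 : e6 00 98
query mem[0x04]=0x34, mem[0x10]=0x00, mem[0x07]=0x98, mem[0x0d]=0x5f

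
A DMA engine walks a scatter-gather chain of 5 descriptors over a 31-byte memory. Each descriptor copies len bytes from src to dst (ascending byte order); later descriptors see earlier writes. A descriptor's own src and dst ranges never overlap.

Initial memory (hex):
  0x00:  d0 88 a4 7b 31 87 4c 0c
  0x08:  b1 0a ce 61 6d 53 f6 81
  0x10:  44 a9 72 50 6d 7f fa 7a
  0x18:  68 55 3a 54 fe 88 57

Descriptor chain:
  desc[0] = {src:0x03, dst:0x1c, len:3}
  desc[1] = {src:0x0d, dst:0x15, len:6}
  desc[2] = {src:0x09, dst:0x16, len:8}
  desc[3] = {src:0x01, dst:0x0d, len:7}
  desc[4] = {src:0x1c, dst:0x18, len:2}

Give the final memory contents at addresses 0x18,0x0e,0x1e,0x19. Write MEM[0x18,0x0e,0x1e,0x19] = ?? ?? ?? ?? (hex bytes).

#0 dst[0x1c+3] := {0x7b,0x31,0x87}
#1 dst[0x15+6] := {0x53,0xf6,0x81,0x44,0xa9,0x72}
#2 dst[0x16+8] := {0x0a,0xce,0x61,0x6d,0x53,0xf6,0x81,0x44}
#3 dst[0x0d+7] := {0x88,0xa4,0x7b,0x31,0x87,0x4c,0x0c}
#4 dst[0x18+2] := {0x81,0x44}
query mem[0x18]=0x81, mem[0x0e]=0xa4, mem[0x1e]=0x87, mem[0x19]=0x44

MEM[0x18,0x0e,0x1e,0x19] = 81 a4 87 44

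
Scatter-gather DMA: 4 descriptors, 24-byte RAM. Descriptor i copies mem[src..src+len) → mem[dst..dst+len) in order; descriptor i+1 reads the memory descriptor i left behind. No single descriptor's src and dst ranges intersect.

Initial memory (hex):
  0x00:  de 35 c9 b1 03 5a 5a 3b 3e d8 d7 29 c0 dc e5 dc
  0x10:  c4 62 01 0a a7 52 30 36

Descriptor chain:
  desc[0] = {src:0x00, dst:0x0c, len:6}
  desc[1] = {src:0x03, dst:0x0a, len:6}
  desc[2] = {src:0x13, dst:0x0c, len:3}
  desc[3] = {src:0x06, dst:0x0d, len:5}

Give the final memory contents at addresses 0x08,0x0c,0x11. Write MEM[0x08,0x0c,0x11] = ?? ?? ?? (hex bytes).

MEM[0x08,0x0c,0x11] = 3e 0a b1

#0 dst[0x0c+6] := {0xde,0x35,0xc9,0xb1,0x03,0x5a}
#1 dst[0x0a+6] := {0xb1,0x03,0x5a,0x5a,0x3b,0x3e}
#2 dst[0x0c+3] := {0x0a,0xa7,0x52}
#3 dst[0x0d+5] := {0x5a,0x3b,0x3e,0xd8,0xb1}
query mem[0x08]=0x3e, mem[0x0c]=0x0a, mem[0x11]=0xb1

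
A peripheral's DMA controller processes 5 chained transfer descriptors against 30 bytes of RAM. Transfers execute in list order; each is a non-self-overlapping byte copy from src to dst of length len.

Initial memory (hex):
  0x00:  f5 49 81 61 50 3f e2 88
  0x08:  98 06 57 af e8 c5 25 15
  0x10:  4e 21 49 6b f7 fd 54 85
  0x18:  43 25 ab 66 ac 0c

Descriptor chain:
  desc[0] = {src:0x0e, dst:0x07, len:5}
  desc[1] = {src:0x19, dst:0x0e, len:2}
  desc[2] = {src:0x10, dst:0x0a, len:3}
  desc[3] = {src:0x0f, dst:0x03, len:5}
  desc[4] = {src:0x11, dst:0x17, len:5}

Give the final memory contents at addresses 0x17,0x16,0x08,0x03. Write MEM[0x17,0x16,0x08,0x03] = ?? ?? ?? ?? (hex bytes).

  after D0: wrote 5B at 0x07 = 25154e2149
  after D1: wrote 2B at 0x0e = 25ab
  after D2: wrote 3B at 0x0a = 4e2149
  after D3: wrote 5B at 0x03 = ab4e21496b
  after D4: wrote 5B at 0x17 = 21496bf7fd
query mem[0x17]=0x21, mem[0x16]=0x54, mem[0x08]=0x15, mem[0x03]=0xab

MEM[0x17,0x16,0x08,0x03] = 21 54 15 ab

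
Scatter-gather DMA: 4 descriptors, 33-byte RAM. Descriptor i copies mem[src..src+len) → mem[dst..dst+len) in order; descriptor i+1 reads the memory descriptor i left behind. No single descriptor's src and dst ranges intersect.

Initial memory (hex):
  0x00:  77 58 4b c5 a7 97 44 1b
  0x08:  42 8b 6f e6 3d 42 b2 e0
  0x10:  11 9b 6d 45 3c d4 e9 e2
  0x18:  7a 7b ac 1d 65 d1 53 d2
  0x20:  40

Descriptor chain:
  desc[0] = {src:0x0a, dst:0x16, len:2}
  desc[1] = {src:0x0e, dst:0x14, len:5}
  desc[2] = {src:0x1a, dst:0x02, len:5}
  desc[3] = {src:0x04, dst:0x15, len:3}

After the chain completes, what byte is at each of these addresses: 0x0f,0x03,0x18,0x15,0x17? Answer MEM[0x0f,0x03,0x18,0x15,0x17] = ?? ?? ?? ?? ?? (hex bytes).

#0 dst[0x16+2] := {0x6f,0xe6}
#1 dst[0x14+5] := {0xb2,0xe0,0x11,0x9b,0x6d}
#2 dst[0x02+5] := {0xac,0x1d,0x65,0xd1,0x53}
#3 dst[0x15+3] := {0x65,0xd1,0x53}
query mem[0x0f]=0xe0, mem[0x03]=0x1d, mem[0x18]=0x6d, mem[0x15]=0x65, mem[0x17]=0x53

MEM[0x0f,0x03,0x18,0x15,0x17] = e0 1d 6d 65 53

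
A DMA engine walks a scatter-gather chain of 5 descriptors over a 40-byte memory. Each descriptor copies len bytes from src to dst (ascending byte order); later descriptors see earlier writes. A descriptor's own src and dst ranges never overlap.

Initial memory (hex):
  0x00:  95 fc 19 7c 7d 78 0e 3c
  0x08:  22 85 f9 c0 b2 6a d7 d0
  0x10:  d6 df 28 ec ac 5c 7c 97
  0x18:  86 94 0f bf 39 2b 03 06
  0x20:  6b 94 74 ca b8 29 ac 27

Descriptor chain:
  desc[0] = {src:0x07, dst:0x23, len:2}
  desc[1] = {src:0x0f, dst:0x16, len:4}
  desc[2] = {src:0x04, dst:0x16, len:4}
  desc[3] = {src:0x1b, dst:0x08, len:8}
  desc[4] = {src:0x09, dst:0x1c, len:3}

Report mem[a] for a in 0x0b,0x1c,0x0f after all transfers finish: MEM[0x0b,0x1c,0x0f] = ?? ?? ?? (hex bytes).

#0 dst[0x23+2] := {0x3c,0x22}
#1 dst[0x16+4] := {0xd0,0xd6,0xdf,0x28}
#2 dst[0x16+4] := {0x7d,0x78,0x0e,0x3c}
#3 dst[0x08+8] := {0xbf,0x39,0x2b,0x03,0x06,0x6b,0x94,0x74}
#4 dst[0x1c+3] := {0x39,0x2b,0x03}
query mem[0x0b]=0x03, mem[0x1c]=0x39, mem[0x0f]=0x74

MEM[0x0b,0x1c,0x0f] = 03 39 74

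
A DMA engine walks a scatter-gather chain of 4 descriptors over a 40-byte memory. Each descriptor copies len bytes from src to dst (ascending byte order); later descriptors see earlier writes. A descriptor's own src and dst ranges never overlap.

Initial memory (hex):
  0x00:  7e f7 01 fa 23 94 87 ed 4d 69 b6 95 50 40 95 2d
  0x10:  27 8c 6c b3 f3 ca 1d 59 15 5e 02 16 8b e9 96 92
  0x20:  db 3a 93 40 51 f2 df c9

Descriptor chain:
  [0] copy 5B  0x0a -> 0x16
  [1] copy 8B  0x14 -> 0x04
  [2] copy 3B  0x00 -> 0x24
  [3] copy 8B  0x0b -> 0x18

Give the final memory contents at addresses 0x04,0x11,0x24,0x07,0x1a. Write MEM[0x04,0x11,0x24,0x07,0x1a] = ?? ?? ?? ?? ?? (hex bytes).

[0] 0x0a->0x16 len=5 : b6 95 50 40 95
[1] 0x14->0x04 len=8 : f3 ca b6 95 50 40 95 16
[2] 0x00->0x24 len=3 : 7e f7 01
[3] 0x0b->0x18 len=8 : 16 50 40 95 2d 27 8c 6c
query mem[0x04]=0xf3, mem[0x11]=0x8c, mem[0x24]=0x7e, mem[0x07]=0x95, mem[0x1a]=0x40

MEM[0x04,0x11,0x24,0x07,0x1a] = f3 8c 7e 95 40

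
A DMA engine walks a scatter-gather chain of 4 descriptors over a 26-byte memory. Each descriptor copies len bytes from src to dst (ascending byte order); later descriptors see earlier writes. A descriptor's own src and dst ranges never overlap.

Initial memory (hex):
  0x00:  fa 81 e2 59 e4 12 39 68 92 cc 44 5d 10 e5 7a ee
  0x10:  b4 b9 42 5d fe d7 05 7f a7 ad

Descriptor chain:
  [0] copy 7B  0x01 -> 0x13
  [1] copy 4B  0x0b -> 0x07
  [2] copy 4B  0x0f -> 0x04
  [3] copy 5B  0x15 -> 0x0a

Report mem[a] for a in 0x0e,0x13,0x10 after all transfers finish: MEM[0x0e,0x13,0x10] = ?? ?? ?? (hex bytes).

MEM[0x0e,0x13,0x10] = 68 81 b4

[0] 0x01->0x13 len=7 : 81 e2 59 e4 12 39 68
[1] 0x0b->0x07 len=4 : 5d 10 e5 7a
[2] 0x0f->0x04 len=4 : ee b4 b9 42
[3] 0x15->0x0a len=5 : 59 e4 12 39 68
query mem[0x0e]=0x68, mem[0x13]=0x81, mem[0x10]=0xb4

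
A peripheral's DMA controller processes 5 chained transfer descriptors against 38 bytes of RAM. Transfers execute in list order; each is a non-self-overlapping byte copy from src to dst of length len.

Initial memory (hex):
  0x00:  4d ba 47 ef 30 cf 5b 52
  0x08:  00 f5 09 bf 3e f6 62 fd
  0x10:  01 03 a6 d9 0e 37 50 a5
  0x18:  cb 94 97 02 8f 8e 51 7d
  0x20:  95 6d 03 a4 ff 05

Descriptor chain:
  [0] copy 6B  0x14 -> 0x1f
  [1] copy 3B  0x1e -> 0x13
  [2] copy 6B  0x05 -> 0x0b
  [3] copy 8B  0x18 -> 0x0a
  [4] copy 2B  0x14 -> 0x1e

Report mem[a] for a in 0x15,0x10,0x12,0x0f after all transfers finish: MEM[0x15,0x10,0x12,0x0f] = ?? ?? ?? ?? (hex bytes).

D0: mem[0x1f..0x24] <- [0e 37 50 a5 cb 94]
D1: mem[0x13..0x15] <- [51 0e 37]
D2: mem[0x0b..0x10] <- [cf 5b 52 00 f5 09]
D3: mem[0x0a..0x11] <- [cb 94 97 02 8f 8e 51 0e]
D4: mem[0x1e..0x1f] <- [0e 37]
query mem[0x15]=0x37, mem[0x10]=0x51, mem[0x12]=0xa6, mem[0x0f]=0x8e

MEM[0x15,0x10,0x12,0x0f] = 37 51 a6 8e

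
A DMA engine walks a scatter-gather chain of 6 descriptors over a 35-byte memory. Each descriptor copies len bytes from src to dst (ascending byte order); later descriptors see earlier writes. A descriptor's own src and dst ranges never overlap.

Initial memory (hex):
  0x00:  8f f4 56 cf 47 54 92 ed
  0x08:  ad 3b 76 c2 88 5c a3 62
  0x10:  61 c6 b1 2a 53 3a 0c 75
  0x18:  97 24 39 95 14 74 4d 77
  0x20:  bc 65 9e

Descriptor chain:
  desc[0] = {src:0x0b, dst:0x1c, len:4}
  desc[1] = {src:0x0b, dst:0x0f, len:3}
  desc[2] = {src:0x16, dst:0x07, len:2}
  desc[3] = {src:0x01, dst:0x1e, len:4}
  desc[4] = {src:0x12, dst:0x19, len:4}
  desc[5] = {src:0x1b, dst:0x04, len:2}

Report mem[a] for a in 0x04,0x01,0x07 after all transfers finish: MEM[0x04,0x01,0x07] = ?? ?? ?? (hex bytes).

MEM[0x04,0x01,0x07] = 53 f4 0c

#0 dst[0x1c+4] := {0xc2,0x88,0x5c,0xa3}
#1 dst[0x0f+3] := {0xc2,0x88,0x5c}
#2 dst[0x07+2] := {0x0c,0x75}
#3 dst[0x1e+4] := {0xf4,0x56,0xcf,0x47}
#4 dst[0x19+4] := {0xb1,0x2a,0x53,0x3a}
#5 dst[0x04+2] := {0x53,0x3a}
query mem[0x04]=0x53, mem[0x01]=0xf4, mem[0x07]=0x0c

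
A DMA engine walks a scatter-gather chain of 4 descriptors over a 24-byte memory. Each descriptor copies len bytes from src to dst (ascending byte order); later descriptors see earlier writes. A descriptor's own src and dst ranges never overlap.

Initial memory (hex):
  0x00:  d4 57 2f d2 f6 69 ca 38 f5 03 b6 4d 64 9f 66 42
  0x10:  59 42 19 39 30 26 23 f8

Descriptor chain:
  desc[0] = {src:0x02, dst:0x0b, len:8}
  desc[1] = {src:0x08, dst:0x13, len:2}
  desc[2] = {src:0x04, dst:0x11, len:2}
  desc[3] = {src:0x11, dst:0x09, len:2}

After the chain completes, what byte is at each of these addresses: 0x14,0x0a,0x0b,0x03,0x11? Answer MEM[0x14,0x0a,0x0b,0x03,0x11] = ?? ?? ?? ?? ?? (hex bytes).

MEM[0x14,0x0a,0x0b,0x03,0x11] = 03 69 2f d2 f6

#0 dst[0x0b+8] := {0x2f,0xd2,0xf6,0x69,0xca,0x38,0xf5,0x03}
#1 dst[0x13+2] := {0xf5,0x03}
#2 dst[0x11+2] := {0xf6,0x69}
#3 dst[0x09+2] := {0xf6,0x69}
query mem[0x14]=0x03, mem[0x0a]=0x69, mem[0x0b]=0x2f, mem[0x03]=0xd2, mem[0x11]=0xf6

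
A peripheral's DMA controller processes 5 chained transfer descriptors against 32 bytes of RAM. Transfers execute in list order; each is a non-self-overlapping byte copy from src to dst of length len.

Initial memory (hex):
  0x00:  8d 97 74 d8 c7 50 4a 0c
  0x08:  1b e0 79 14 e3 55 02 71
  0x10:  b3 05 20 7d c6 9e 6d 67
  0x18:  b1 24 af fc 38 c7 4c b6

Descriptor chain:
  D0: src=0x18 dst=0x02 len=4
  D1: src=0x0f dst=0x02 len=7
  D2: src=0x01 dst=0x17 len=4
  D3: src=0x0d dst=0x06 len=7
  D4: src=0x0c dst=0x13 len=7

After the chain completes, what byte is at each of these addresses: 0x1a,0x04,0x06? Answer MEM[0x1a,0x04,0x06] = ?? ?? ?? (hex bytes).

D0: mem[0x02..0x05] <- [b1 24 af fc]
D1: mem[0x02..0x08] <- [71 b3 05 20 7d c6 9e]
D2: mem[0x17..0x1a] <- [97 71 b3 05]
D3: mem[0x06..0x0c] <- [55 02 71 b3 05 20 7d]
D4: mem[0x13..0x19] <- [7d 55 02 71 b3 05 20]
query mem[0x1a]=0x05, mem[0x04]=0x05, mem[0x06]=0x55

MEM[0x1a,0x04,0x06] = 05 05 55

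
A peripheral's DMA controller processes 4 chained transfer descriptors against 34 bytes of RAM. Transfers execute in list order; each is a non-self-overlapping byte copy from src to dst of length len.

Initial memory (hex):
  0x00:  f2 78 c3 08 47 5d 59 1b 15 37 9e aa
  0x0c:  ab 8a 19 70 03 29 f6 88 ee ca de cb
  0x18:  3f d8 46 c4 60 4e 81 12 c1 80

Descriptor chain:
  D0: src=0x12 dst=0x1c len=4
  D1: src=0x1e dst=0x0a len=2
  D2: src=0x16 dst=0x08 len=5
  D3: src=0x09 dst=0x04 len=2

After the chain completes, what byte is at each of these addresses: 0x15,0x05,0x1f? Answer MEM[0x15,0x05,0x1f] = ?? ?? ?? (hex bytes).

MEM[0x15,0x05,0x1f] = ca 3f ca

D0: mem[0x1c..0x1f] <- [f6 88 ee ca]
D1: mem[0x0a..0x0b] <- [ee ca]
D2: mem[0x08..0x0c] <- [de cb 3f d8 46]
D3: mem[0x04..0x05] <- [cb 3f]
query mem[0x15]=0xca, mem[0x05]=0x3f, mem[0x1f]=0xca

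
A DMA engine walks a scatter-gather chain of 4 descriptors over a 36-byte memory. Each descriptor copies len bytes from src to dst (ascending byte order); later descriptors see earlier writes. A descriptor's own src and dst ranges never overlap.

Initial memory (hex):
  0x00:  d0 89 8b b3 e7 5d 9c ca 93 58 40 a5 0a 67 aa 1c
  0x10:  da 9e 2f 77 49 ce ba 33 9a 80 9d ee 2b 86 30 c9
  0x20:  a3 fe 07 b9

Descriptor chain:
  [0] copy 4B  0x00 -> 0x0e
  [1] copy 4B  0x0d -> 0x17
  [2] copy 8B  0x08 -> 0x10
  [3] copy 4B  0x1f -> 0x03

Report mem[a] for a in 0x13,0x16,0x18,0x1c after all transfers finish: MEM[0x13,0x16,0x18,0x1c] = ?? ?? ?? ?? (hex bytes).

D0: mem[0x0e..0x11] <- [d0 89 8b b3]
D1: mem[0x17..0x1a] <- [67 d0 89 8b]
D2: mem[0x10..0x17] <- [93 58 40 a5 0a 67 d0 89]
D3: mem[0x03..0x06] <- [c9 a3 fe 07]
query mem[0x13]=0xa5, mem[0x16]=0xd0, mem[0x18]=0xd0, mem[0x1c]=0x2b

MEM[0x13,0x16,0x18,0x1c] = a5 d0 d0 2b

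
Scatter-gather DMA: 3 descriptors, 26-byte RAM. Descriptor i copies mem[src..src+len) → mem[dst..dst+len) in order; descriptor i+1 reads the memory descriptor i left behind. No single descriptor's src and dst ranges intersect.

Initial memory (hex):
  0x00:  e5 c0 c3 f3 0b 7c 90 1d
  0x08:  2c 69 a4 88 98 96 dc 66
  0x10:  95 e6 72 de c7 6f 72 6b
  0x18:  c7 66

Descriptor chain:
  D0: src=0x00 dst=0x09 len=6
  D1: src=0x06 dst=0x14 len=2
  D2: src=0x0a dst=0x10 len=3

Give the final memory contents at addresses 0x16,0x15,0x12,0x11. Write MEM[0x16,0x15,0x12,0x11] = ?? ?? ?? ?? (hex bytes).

  after D0: wrote 6B at 0x09 = e5c0c3f30b7c
  after D1: wrote 2B at 0x14 = 901d
  after D2: wrote 3B at 0x10 = c0c3f3
query mem[0x16]=0x72, mem[0x15]=0x1d, mem[0x12]=0xf3, mem[0x11]=0xc3

MEM[0x16,0x15,0x12,0x11] = 72 1d f3 c3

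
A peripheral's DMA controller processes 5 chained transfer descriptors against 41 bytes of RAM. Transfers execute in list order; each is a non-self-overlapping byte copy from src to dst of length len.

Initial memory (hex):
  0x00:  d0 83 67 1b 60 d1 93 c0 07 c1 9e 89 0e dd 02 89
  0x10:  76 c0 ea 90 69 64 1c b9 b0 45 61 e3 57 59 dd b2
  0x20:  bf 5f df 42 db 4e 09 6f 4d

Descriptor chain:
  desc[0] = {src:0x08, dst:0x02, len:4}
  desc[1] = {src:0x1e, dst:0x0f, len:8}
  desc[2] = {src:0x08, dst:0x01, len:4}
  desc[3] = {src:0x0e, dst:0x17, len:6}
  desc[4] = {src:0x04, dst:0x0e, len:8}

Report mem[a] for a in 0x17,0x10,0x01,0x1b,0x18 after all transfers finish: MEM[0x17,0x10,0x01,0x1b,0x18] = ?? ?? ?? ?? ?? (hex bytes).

  after D0: wrote 4B at 0x02 = 07c19e89
  after D1: wrote 8B at 0x0f = ddb2bf5fdf42db4e
  after D2: wrote 4B at 0x01 = 07c19e89
  after D3: wrote 6B at 0x17 = 02ddb2bf5fdf
  after D4: wrote 8B at 0x0e = 898993c007c19e89
query mem[0x17]=0x02, mem[0x10]=0x93, mem[0x01]=0x07, mem[0x1b]=0x5f, mem[0x18]=0xdd

MEM[0x17,0x10,0x01,0x1b,0x18] = 02 93 07 5f dd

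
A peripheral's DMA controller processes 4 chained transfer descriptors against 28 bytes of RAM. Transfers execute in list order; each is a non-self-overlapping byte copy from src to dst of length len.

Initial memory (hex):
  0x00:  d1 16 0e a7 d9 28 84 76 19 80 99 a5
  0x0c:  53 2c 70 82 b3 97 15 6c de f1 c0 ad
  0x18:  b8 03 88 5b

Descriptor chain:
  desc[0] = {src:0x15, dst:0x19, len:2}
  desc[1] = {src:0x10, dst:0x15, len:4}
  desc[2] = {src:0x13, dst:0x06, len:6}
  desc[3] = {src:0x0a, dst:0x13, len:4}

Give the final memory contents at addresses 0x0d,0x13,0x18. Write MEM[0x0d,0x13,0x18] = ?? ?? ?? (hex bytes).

  after D0: wrote 2B at 0x19 = f1c0
  after D1: wrote 4B at 0x15 = b397156c
  after D2: wrote 6B at 0x06 = 6cdeb397156c
  after D3: wrote 4B at 0x13 = 156c532c
query mem[0x0d]=0x2c, mem[0x13]=0x15, mem[0x18]=0x6c

MEM[0x0d,0x13,0x18] = 2c 15 6c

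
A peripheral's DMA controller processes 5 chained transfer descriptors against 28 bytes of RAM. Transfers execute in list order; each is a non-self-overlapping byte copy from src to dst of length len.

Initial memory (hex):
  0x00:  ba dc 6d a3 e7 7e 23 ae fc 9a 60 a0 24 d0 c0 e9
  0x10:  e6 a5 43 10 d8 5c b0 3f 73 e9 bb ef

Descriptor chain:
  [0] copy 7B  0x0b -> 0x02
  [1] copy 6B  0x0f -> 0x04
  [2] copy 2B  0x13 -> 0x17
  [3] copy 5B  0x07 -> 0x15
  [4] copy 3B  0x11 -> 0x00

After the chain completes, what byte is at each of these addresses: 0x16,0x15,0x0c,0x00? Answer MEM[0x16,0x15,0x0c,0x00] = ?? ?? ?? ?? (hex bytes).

MEM[0x16,0x15,0x0c,0x00] = 10 43 24 a5

#0 dst[0x02+7] := {0xa0,0x24,0xd0,0xc0,0xe9,0xe6,0xa5}
#1 dst[0x04+6] := {0xe9,0xe6,0xa5,0x43,0x10,0xd8}
#2 dst[0x17+2] := {0x10,0xd8}
#3 dst[0x15+5] := {0x43,0x10,0xd8,0x60,0xa0}
#4 dst[0x00+3] := {0xa5,0x43,0x10}
query mem[0x16]=0x10, mem[0x15]=0x43, mem[0x0c]=0x24, mem[0x00]=0xa5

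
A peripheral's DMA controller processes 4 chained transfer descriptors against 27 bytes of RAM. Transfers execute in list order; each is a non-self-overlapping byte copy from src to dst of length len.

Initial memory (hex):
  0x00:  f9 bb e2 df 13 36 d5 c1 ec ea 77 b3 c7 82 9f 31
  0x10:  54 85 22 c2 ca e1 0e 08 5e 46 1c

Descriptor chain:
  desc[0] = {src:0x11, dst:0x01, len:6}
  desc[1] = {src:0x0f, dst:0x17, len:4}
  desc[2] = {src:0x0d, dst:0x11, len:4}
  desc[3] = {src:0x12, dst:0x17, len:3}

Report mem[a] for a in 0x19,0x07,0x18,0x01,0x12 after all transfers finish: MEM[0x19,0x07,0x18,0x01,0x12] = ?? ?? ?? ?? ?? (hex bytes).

MEM[0x19,0x07,0x18,0x01,0x12] = 54 c1 31 85 9f

[0] 0x11->0x01 len=6 : 85 22 c2 ca e1 0e
[1] 0x0f->0x17 len=4 : 31 54 85 22
[2] 0x0d->0x11 len=4 : 82 9f 31 54
[3] 0x12->0x17 len=3 : 9f 31 54
query mem[0x19]=0x54, mem[0x07]=0xc1, mem[0x18]=0x31, mem[0x01]=0x85, mem[0x12]=0x9f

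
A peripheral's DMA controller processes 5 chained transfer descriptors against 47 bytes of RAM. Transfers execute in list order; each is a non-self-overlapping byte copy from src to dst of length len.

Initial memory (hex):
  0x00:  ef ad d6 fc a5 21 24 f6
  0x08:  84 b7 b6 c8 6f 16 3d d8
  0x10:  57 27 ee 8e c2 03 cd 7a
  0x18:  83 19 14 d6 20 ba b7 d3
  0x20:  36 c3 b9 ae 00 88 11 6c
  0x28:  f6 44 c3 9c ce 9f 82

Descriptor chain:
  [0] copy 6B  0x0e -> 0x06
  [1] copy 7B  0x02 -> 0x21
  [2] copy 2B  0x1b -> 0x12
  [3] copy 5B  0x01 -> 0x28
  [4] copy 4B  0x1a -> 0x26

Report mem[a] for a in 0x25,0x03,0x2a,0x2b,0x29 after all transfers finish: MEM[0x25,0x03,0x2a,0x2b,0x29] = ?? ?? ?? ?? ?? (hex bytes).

MEM[0x25,0x03,0x2a,0x2b,0x29] = 3d fc fc a5 ba

#0 dst[0x06+6] := {0x3d,0xd8,0x57,0x27,0xee,0x8e}
#1 dst[0x21+7] := {0xd6,0xfc,0xa5,0x21,0x3d,0xd8,0x57}
#2 dst[0x12+2] := {0xd6,0x20}
#3 dst[0x28+5] := {0xad,0xd6,0xfc,0xa5,0x21}
#4 dst[0x26+4] := {0x14,0xd6,0x20,0xba}
query mem[0x25]=0x3d, mem[0x03]=0xfc, mem[0x2a]=0xfc, mem[0x2b]=0xa5, mem[0x29]=0xba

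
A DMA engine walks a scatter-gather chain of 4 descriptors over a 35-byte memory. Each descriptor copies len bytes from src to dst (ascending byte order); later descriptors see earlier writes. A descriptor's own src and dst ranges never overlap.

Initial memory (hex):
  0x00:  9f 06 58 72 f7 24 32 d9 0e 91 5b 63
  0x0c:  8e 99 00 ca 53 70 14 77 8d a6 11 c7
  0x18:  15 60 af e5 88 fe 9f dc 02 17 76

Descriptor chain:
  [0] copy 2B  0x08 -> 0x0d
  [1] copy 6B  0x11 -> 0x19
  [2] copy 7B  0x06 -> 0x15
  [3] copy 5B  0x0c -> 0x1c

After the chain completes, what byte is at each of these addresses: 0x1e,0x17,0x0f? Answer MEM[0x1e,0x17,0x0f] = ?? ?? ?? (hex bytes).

MEM[0x1e,0x17,0x0f] = 91 0e ca

D0: mem[0x0d..0x0e] <- [0e 91]
D1: mem[0x19..0x1e] <- [70 14 77 8d a6 11]
D2: mem[0x15..0x1b] <- [32 d9 0e 91 5b 63 8e]
D3: mem[0x1c..0x20] <- [8e 0e 91 ca 53]
query mem[0x1e]=0x91, mem[0x17]=0x0e, mem[0x0f]=0xca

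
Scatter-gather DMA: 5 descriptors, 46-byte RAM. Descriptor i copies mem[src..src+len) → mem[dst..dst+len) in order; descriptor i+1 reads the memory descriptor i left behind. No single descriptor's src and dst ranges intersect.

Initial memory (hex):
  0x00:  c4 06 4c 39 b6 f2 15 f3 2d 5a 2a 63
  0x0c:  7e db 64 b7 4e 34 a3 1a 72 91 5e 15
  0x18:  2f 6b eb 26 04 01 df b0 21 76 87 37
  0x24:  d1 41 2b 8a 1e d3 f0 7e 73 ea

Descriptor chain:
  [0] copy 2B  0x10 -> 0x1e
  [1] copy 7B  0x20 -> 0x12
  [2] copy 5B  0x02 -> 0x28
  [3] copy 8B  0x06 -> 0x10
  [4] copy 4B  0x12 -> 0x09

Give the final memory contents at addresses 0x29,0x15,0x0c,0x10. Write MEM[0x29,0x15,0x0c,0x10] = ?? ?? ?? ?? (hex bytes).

  after D0: wrote 2B at 0x1e = 4e34
  after D1: wrote 7B at 0x12 = 21768737d1412b
  after D2: wrote 5B at 0x28 = 4c39b6f215
  after D3: wrote 8B at 0x10 = 15f32d5a2a637edb
  after D4: wrote 4B at 0x09 = 2d5a2a63
query mem[0x29]=0x39, mem[0x15]=0x63, mem[0x0c]=0x63, mem[0x10]=0x15

MEM[0x29,0x15,0x0c,0x10] = 39 63 63 15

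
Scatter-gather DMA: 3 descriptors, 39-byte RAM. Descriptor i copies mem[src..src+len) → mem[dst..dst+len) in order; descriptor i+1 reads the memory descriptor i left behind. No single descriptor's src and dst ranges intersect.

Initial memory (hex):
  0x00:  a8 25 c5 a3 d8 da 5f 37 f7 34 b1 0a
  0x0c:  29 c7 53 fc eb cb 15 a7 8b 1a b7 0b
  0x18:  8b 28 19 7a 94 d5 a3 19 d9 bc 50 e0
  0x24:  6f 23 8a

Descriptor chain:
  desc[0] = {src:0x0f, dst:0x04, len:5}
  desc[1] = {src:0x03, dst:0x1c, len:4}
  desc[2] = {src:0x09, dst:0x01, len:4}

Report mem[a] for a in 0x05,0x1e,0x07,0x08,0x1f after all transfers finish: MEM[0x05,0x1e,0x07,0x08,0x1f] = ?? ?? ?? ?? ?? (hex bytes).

MEM[0x05,0x1e,0x07,0x08,0x1f] = eb eb 15 a7 cb

[0] 0x0f->0x04 len=5 : fc eb cb 15 a7
[1] 0x03->0x1c len=4 : a3 fc eb cb
[2] 0x09->0x01 len=4 : 34 b1 0a 29
query mem[0x05]=0xeb, mem[0x1e]=0xeb, mem[0x07]=0x15, mem[0x08]=0xa7, mem[0x1f]=0xcb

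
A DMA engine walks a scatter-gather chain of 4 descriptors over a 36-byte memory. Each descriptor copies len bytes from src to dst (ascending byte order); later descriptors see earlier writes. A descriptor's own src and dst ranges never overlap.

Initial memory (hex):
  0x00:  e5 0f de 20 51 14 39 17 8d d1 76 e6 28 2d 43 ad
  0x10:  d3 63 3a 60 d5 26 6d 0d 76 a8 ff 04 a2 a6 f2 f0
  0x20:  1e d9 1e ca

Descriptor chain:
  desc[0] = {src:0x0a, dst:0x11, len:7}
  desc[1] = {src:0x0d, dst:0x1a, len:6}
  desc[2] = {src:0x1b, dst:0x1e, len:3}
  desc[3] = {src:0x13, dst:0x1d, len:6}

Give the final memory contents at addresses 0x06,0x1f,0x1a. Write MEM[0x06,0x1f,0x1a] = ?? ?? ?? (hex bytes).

MEM[0x06,0x1f,0x1a] = 39 43 2d

[0] 0x0a->0x11 len=7 : 76 e6 28 2d 43 ad d3
[1] 0x0d->0x1a len=6 : 2d 43 ad d3 76 e6
[2] 0x1b->0x1e len=3 : 43 ad d3
[3] 0x13->0x1d len=6 : 28 2d 43 ad d3 76
query mem[0x06]=0x39, mem[0x1f]=0x43, mem[0x1a]=0x2d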